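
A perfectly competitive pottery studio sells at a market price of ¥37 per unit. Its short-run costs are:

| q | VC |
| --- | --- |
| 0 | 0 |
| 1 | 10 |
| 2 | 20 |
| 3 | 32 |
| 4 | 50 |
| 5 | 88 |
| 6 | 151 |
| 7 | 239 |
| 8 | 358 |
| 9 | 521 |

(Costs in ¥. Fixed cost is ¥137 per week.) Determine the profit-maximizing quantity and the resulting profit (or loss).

Tabulate TR − TC: q=0: -137; q=1: -110; q=2: -83; q=3: -58; q=4: -39; q=5: -40; q=6: -66; q=7: -117; q=8: -199; q=9: -325.
Profit is maximized at q = 4. AVC there is 50/4 = ¥12.50 ≤ P, so producing beats shutting down (which would give -¥137).

q = 4; profit = -¥39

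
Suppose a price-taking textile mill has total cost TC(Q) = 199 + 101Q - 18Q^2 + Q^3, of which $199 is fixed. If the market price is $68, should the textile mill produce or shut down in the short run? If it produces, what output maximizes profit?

Produce at Q = 11

Variable cost is VC = 101Q - 18Q^2 + Q^3, so AVC = VC/Q = 101 - 18Q + Q^2 and MC = dTC/dQ = 101 - 36Q + 3Q^2.
AVC hits its minimum where MC = AVC, at Q = 9, giving min AVC = 101 - 18·9 + 9^2 = $20.
P = $68 exceeds min AVC = $20, so the firm stays open.
P = MC gives 33 - 36Q + 3Q^2 = 0, with roots 1 and 11. Take the larger (rising MC): Q* = 11.
Check: AVC at Q = 11 is $24 ≤ P, so revenue covers variable cost.
Profit = P·Q − TC = 68·11 − 463 = $285.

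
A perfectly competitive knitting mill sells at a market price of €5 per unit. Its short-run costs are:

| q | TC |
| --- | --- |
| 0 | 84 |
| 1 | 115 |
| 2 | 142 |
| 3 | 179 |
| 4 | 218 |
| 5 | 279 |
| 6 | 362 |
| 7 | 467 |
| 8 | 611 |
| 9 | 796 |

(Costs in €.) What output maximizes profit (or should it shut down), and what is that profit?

Compute π = P·q − TC at each output: q=0: -84; q=1: -110; q=2: -132; q=3: -164; q=4: -198; q=5: -254; q=6: -332; q=7: -432; q=8: -571; q=9: -751.
Profit is highest at q = 0. Equivalently, the lowest AVC in the table is 58/2 ≈ €29 at q = 2, and P = €5 falls below it — price never covers variable cost, so the firm shuts down and loses only its fixed cost.

q = 0 (shut down); profit = -€84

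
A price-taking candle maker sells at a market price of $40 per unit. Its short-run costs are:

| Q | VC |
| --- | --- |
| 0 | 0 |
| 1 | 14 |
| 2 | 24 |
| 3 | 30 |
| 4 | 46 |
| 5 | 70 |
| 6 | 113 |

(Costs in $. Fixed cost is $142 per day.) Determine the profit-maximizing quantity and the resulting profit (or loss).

Compute π = P·Q − TC at each output: Q=0: -142; Q=1: -116; Q=2: -86; Q=3: -52; Q=4: -28; Q=5: -12; Q=6: -15.
Profit is maximized at Q = 5. AVC there is 70/5 = $14 ≤ P, so producing beats shutting down (which would give -$142).

Q = 5; profit = -$12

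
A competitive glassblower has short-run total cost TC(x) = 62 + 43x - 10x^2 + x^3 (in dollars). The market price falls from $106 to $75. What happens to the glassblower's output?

Output falls from 9 to 8

AVC = 43 - 10x + x^2, minimized at x = 5 where min AVC = $18. MC = 43 - 20x + 3x^2.
At P = $106 ≥ min AVC, set P = MC on the rising branch: x = 9.
At P = $75 ≥ min AVC, set P = MC: x = 8. The firm stays open but cuts output.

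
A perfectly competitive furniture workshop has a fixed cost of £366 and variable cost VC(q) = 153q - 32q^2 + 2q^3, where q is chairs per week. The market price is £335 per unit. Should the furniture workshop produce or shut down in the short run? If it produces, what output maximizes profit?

Produce at q = 13

Strip out fixed cost: VC = 153q - 32q^2 + 2q^3. Then AVC = 153 - 32q + 2q^2 and MC = 153 - 64q + 6q^2.
AVC is minimized where dAVC/dq = -32 + 4q = 0, at q = 8; min AVC = 153 - 32·8 + 2·8^2 = £25.
P = £335 exceeds min AVC = £25, so the firm stays open.
Set P = MC: 335 = 153 - 64q + 6q^2 → -182 - 64q + 6q^2 = 0. The roots are q = -7/3 and q = 13; the profit-maximizing output is on the rising part of MC, so q* = 13.
Check: AVC at q = 13 is £75 ≤ P, so revenue covers variable cost.
Profit = P·q − TC = 335·13 − 1341 = £3014.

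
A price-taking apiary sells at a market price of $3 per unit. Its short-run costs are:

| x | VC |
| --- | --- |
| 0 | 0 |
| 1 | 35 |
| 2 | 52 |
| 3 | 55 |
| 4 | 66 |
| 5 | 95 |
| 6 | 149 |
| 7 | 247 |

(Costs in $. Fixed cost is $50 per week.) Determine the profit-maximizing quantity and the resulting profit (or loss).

Tabulate TR − TC: x=0: -50; x=1: -82; x=2: -96; x=3: -96; x=4: -104; x=5: -130; x=6: -181; x=7: -276.
Profit is highest at x = 0. Equivalently, the lowest AVC in the table is 66/4 ≈ $16.50 at x = 4, and P = $3 falls below it — price never covers variable cost, so the firm shuts down and loses only its fixed cost.

x = 0 (shut down); profit = -$50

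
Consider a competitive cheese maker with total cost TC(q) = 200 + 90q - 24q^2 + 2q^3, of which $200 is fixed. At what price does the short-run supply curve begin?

$18 per unit

Short-run supply begins at min AVC. From VC = 90q - 24q^2 + 2q^3, AVC = 90 - 24q + 2q^2.
dAVC/dq = -24 + 4q = 0 gives q = 6. min AVC = 90 - 24·6 + 2·6^2 = 18.
For P < $18 the firm produces nothing.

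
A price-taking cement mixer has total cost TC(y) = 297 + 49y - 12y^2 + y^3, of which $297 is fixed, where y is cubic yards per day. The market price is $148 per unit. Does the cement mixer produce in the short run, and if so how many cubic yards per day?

Produce at y = 11

Variable cost is VC = 49y - 12y^2 + y^3, so AVC = VC/y = 49 - 12y + y^2 and MC = dTC/dy = 49 - 24y + 3y^2.
The AVC parabola has its vertex at y = 12/2 = 6, where AVC = 49 - 12·6 + 6^2 = $13.
Because $148 ≥ $13, revenue can cover variable cost; the firm operates.
Set P = MC: 148 = 49 - 24y + 3y^2 → -99 - 24y + 3y^2 = 0. The roots are y = -3 and y = 11; the profit-maximizing output is on the rising part of MC, so y* = 11.
Check: AVC at y = 11 is $38 ≤ P, so revenue covers variable cost.
Profit = P·y − TC = 148·11 − 715 = $913.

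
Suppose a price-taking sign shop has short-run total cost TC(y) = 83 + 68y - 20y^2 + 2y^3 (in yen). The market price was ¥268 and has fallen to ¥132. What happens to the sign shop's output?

MC = 68 - 40y + 6y^2; the shutdown threshold is min AVC = ¥18 (at y = 5).
At P = ¥268 ≥ min AVC, set P = MC on the rising branch: y = 10.
At P = ¥132 ≥ min AVC, set P = MC: y = 8. The firm stays open but cuts output.

Output falls from 10 to 8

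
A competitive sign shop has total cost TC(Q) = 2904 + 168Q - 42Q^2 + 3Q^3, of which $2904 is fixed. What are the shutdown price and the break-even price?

AVC = 168 - 42Q + 3Q^2; minimized at Q = 7, giving min AVC = $21. That is the shutdown price.
ATC = 2904/Q + 168 - 42Q + 3Q^2. Setting dATC/dQ = −2904/Q^2 − 42 + 6Q = 0 gives Q = 11 (since 6·11^3 − 42·11^2 = 2904).
min ATC = 2904/11 + 168 − 42·11 + 3·11^2 = $333. That is the break-even price.
Between these two prices the firm operates at a loss; above $333 it earns a profit.

Shutdown price = $21; break-even price = $333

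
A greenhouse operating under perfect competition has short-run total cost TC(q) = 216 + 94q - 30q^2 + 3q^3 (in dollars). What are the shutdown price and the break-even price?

Shutdown price = min AVC. AVC = 94 - 30q + 3q^2, with vertex at q = 5 and minimum $19.
ATC = 216/q + 94 - 30q + 3q^2. Setting dATC/dq = −216/q^2 − 30 + 6q = 0 gives q = 6 (since 6·6^3 − 30·6^2 = 216).
min ATC = 216/6 + 94 − 30·6 + 3·6^2 = $58. That is the break-even price.
Between these two prices the firm operates at a loss; above $58 it earns a profit.

Shutdown price = $19; break-even price = $58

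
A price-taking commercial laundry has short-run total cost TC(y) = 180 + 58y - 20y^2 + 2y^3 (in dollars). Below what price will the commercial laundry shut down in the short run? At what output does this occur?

The firm shuts down when price falls below the minimum of average variable cost. AVC = VC/y = 58 - 20y + 2y^2.
At the minimum of AVC, MC = AVC. MC = 58 - 40y + 6y^2; setting MC = AVC gives 4y^2 - 20y = 0, so y = 5. min AVC = 8.
The firm shuts down for any P below $8.

$8 per unit, at y = 5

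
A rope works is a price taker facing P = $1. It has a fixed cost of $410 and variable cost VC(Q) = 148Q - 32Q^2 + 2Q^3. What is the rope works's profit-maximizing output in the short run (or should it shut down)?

Shut down

Variable cost is VC = 148Q - 32Q^2 + 2Q^3, so AVC = VC/Q = 148 - 32Q + 2Q^2 and MC = dTC/dQ = 148 - 64Q + 6Q^2.
AVC is minimized where dAVC/dQ = -32 + 4Q = 0, at Q = 8; min AVC = 148 - 32·8 + 2·8^2 = $20.
With P < min AVC ($1 < $20), every unit sold adds to the loss.
Best response: produce nothing and absorb the $410 fixed cost.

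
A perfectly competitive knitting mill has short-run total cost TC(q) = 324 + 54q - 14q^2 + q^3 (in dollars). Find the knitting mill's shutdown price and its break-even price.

Shutdown price = $5; break-even price = $45

Shutdown price = min AVC. AVC = 54 - 14q + q^2, with vertex at q = 7 and minimum $5.
ATC = 324/q + 54 - 14q + q^2. Setting dATC/dq = −324/q^2 − 14 + 2q = 0 gives q = 9 (since 2·9^3 − 14·9^2 = 324).
min ATC = 324/9 + 54 − 14·9 + 9^2 = $45. That is the break-even price.
Between these two prices the firm operates at a loss; above $45 it earns a profit.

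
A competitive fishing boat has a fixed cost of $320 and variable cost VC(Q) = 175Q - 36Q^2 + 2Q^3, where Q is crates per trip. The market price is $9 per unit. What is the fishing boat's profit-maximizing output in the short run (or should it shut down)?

Strip out fixed cost: VC = 175Q - 36Q^2 + 2Q^3. Then AVC = 175 - 36Q + 2Q^2 and MC = 175 - 72Q + 6Q^2.
The AVC parabola has its vertex at Q = 36/4 = 9, where AVC = 175 - 36·9 + 2·9^2 = $13.
Since P = $9 < min AVC = $13, price fails to cover variable cost at any output.
Best response: produce nothing and absorb the $320 fixed cost.

Shut down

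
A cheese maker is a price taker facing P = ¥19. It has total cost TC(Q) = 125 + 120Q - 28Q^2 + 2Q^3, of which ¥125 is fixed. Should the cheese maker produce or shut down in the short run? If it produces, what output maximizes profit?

Strip out fixed cost: VC = 120Q - 28Q^2 + 2Q^3. Then AVC = 120 - 28Q + 2Q^2 and MC = 120 - 56Q + 6Q^2.
AVC hits its minimum where MC = AVC, at Q = 7, giving min AVC = 120 - 28·7 + 2·7^2 = ¥22.
With P < min AVC (¥19 < ¥22), every unit sold adds to the loss.
The firm minimizes its loss by shutting down and losing only its fixed cost of ¥125.

Shut down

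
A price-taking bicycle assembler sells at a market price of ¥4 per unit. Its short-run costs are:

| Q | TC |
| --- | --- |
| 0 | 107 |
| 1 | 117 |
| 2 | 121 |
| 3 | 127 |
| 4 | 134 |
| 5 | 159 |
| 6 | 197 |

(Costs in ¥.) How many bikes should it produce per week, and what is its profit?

Tabulate TR − TC: Q=0: -107; Q=1: -113; Q=2: -113; Q=3: -115; Q=4: -118; Q=5: -139; Q=6: -173.
Profit is highest at Q = 0. Equivalently, the lowest AVC in the table is 20/3 ≈ ¥6.67 at Q = 3, and P = ¥4 falls below it — price never covers variable cost, so the firm shuts down and loses only its fixed cost.

Q = 0 (shut down); profit = -¥107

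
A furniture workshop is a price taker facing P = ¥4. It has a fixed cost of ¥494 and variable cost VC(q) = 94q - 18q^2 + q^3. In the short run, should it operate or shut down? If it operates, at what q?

Strip out fixed cost: VC = 94q - 18q^2 + q^3. Then AVC = 94 - 18q + q^2 and MC = 94 - 36q + 3q^2.
AVC is minimized where dAVC/dq = -18 + 2q = 0, at q = 9; min AVC = 94 - 18·9 + 9^2 = ¥13.
P = ¥4 lies below min AVC = ¥13; no output level covers variable cost.
Best response: produce nothing and absorb the ¥494 fixed cost.

Shut down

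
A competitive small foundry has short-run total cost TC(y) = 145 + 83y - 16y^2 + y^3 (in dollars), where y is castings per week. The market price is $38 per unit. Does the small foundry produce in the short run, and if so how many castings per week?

Produce at y = 9

From TC, MC = TC'(y) = 83 - 32y + 3y^2 and AVC = VC/y = 83 - 16y + y^2.
AVC is minimized where dAVC/dy = -16 + 2y = 0, at y = 8; min AVC = 83 - 16·8 + 8^2 = $19.
Because $38 ≥ $19, revenue can cover variable cost; the firm operates.
P = MC gives 45 - 32y + 3y^2 = 0, with roots 5/3 and 9. Take the larger (rising MC): y* = 9.
Check: AVC at y = 9 is $20 ≤ P, so revenue covers variable cost.
Profit = P·y − TC = 38·9 − 325 = $17.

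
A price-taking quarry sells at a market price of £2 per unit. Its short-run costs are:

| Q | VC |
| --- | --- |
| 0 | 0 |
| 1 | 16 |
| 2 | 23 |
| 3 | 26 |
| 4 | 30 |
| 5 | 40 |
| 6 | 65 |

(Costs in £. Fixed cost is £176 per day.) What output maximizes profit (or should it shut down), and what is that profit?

Q = 0 (shut down); profit = -£176

Compute π = P·Q − TC at each output: Q=0: -176; Q=1: -190; Q=2: -195; Q=3: -196; Q=4: -198; Q=5: -206; Q=6: -229.
Profit is highest at Q = 0. Equivalently, the lowest AVC in the table is 30/4 ≈ £7.50 at Q = 4, and P = £2 falls below it — price never covers variable cost, so the firm shuts down and loses only its fixed cost.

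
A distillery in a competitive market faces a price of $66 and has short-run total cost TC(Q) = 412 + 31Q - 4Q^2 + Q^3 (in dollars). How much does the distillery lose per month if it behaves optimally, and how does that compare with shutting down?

Profit = -$262 at Q = 5

AVC = 31 - 4Q + Q^2; min AVC = $27 at Q = 2. Since P = $66 ≥ min AVC, the firm produces.
MC = 31 - 8Q + 3Q^2. Setting P = MC and taking the root on the rising branch gives Q* = 5.
TR = 66·5 = 330. TC = 412 + 180 = 592. Profit = 330 − 592 = -$262.
By producing, the firm covers all variable cost plus $150 of fixed cost; shutting down would lose the full $412.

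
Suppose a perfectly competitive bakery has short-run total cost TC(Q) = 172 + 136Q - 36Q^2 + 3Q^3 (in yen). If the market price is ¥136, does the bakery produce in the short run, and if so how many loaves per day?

From TC, MC = TC'(Q) = 136 - 72Q + 9Q^2 and AVC = VC/Q = 136 - 36Q + 3Q^2.
The AVC parabola has its vertex at Q = 36/6 = 6, where AVC = 136 - 36·6 + 3·6^2 = ¥28.
P = ¥136 exceeds min AVC = ¥28, so the firm stays open.
Set P = MC: 136 = 136 - 72Q + 9Q^2 → -72Q + 9Q^2 = 0. The roots are Q = 0 and Q = 8; the profit-maximizing output is on the rising part of MC, so Q* = 8.
Check: AVC at Q = 8 is ¥40 ≤ P, so revenue covers variable cost.
Profit = P·Q − TC = 136·8 − 492 = ¥596.

Produce at Q = 8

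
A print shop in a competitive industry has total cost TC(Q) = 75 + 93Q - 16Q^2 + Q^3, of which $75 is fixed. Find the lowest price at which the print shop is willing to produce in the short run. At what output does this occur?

The shutdown price is the minimum of AVC. VC = 93Q - 16Q^2 + Q^3, so AVC = 93 - 16Q + Q^2.
dAVC/dQ = -16 + 2Q = 0 gives Q = 8. min AVC = 93 - 16·8 + 8^2 = 29.
The firm shuts down for any P below $29.

$29 per unit, at Q = 8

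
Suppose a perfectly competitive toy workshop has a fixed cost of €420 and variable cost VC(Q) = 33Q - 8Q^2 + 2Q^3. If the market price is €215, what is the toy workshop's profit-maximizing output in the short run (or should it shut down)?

Produce at Q = 7

From TC, MC = TC'(Q) = 33 - 16Q + 6Q^2 and AVC = VC/Q = 33 - 8Q + 2Q^2.
AVC is minimized where dAVC/dQ = -8 + 4Q = 0, at Q = 2; min AVC = 33 - 8·2 + 2·2^2 = €25.
P = €215 exceeds min AVC = €25, so the firm stays open.
Solving P = MC: -182 - 16Q + 6Q^2 = 0 ⇒ Q = -13/3 or 7. On the upward-sloping branch, Q* = 7.
Check: AVC at Q = 7 is €75 ≤ P, so revenue covers variable cost.
Profit = P·Q − TC = 215·7 − 945 = €560.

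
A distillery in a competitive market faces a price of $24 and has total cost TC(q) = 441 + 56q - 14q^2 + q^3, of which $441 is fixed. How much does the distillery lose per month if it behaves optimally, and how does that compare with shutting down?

AVC = 56 - 14q + q^2 has its minimum $7 at q = 7; price $24 clears that bar, so the firm operates.
MC = 56 - 28q + 3q^2. Setting P = MC and taking the root on the rising branch gives q* = 8.
TR = 24·8 = 192. TC = 441 + 64 = 505. Profit = 192 − 505 = -$313.
That loss of $313 beats the $441 the firm would lose by shutting down; producing recovers $128 of fixed cost.

Profit = -$313 at q = 8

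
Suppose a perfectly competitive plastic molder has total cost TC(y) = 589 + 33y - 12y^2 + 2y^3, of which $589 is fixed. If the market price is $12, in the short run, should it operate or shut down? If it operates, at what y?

Strip out fixed cost: VC = 33y - 12y^2 + 2y^3. Then AVC = 33 - 12y + 2y^2 and MC = 33 - 24y + 6y^2.
AVC hits its minimum where MC = AVC, at y = 3, giving min AVC = 33 - 12·3 + 2·3^2 = $15.
With P < min AVC ($12 < $15), every unit sold adds to the loss.
Shutting down limits the loss to fixed cost, $589.

Shut down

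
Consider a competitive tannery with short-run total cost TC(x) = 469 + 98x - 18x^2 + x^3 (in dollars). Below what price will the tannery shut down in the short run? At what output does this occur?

$17 per unit, at x = 9

The shutdown price is the minimum of AVC. VC = 98x - 18x^2 + x^3, so AVC = 98 - 18x + x^2.
dAVC/dx = -18 + 2x = 0 gives x = 9. min AVC = 98 - 18·9 + 9^2 = 17.
The firm shuts down for any P below $17.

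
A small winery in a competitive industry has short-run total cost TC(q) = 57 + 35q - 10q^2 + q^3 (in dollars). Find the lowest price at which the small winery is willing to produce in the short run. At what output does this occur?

$10 per unit, at q = 5

The firm shuts down when price falls below the minimum of average variable cost. AVC = VC/q = 35 - 10q + q^2.
dAVC/dq = -10 + 2q = 0 gives q = 5. min AVC = 35 - 10·5 + 5^2 = 10.
The firm shuts down for any P below $10.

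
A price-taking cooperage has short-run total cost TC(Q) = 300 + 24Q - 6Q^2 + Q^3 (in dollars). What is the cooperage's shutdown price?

Short-run supply begins at min AVC. From VC = 24Q - 6Q^2 + Q^3, AVC = 24 - 6Q + Q^2.
dAVC/dQ = -6 + 2Q = 0 gives Q = 3. min AVC = 24 - 6·3 + 3^2 = 15.
For P < $15 the firm produces nothing.

$15 per unit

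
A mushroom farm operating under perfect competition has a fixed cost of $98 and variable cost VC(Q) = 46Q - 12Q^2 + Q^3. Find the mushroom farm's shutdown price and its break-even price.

Shutdown price = $10; break-even price = $25

AVC = 46 - 12Q + Q^2; minimized at Q = 6, giving min AVC = $10. That is the shutdown price.
ATC = 98/Q + 46 - 12Q + Q^2. Setting dATC/dQ = −98/Q^2 − 12 + 2Q = 0 gives Q = 7 (since 2·7^3 − 12·7^2 = 98).
min ATC = 98/7 + 46 − 12·7 + 7^2 = $25. That is the break-even price.
Between these two prices the firm operates at a loss; above $25 it earns a profit.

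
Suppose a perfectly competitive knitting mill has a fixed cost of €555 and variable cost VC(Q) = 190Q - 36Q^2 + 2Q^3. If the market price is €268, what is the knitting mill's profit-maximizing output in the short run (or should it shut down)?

Produce at Q = 13

Strip out fixed cost: VC = 190Q - 36Q^2 + 2Q^3. Then AVC = 190 - 36Q + 2Q^2 and MC = 190 - 72Q + 6Q^2.
The AVC parabola has its vertex at Q = 36/4 = 9, where AVC = 190 - 36·9 + 2·9^2 = €28.
Since P = €268 ≥ min AVC = €28, price covers variable cost and the firm should produce.
Solving P = MC: -78 - 72Q + 6Q^2 = 0 ⇒ Q = -1 or 13. On the upward-sloping branch, Q* = 13.
Check: AVC at Q = 13 is €60 ≤ P, so revenue covers variable cost.
Profit = P·Q − TC = 268·13 − 1335 = €2149.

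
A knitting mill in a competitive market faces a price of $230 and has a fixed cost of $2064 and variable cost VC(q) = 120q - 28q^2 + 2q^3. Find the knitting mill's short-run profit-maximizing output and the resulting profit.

Profit = -$128 at q = 11

AVC = 120 - 28q + 2q^2 has its minimum $22 at q = 7; price $230 clears that bar, so the firm operates.
MC = 120 - 56q + 6q^2. Setting P = MC and taking the root on the rising branch gives q* = 11.
TR = 230·11 = 2530. TC = 2064 + 594 = 2658. Profit = 2530 − 2658 = -$128.
That loss of $128 beats the $2064 the firm would lose by shutting down; producing recovers $1936 of fixed cost.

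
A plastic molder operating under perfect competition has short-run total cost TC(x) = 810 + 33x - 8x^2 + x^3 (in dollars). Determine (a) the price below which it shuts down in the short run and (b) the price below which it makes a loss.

AVC = 33 - 8x + x^2; minimized at x = 4, giving min AVC = $17. That is the shutdown price.
ATC = 810/x + 33 - 8x + x^2. Setting dATC/dx = −810/x^2 − 8 + 2x = 0 gives x = 9 (since 2·9^3 − 8·9^2 = 810).
min ATC = 810/9 + 33 − 8·9 + 9^2 = $132. That is the break-even price.
Between these two prices the firm operates at a loss; above $132 it earns a profit.

Shutdown price = $17; break-even price = $132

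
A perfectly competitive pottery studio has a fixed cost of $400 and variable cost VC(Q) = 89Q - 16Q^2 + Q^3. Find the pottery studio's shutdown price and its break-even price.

Shutdown price = $25; break-even price = $69

Shutdown price = min AVC. AVC = 89 - 16Q + Q^2, with vertex at Q = 8 and minimum $25.
ATC = 400/Q + 89 - 16Q + Q^2. Setting dATC/dQ = −400/Q^2 − 16 + 2Q = 0 gives Q = 10 (since 2·10^3 − 16·10^2 = 400).
min ATC = 400/10 + 89 − 16·10 + 10^2 = $69. That is the break-even price.
Between these two prices the firm operates at a loss; above $69 it earns a profit.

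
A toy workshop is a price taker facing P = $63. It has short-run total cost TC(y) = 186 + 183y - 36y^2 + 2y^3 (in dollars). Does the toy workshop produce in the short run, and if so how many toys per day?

Produce at y = 10

Variable cost is VC = 183y - 36y^2 + 2y^3, so AVC = VC/y = 183 - 36y + 2y^2 and MC = dTC/dy = 183 - 72y + 6y^2.
AVC is minimized where dAVC/dy = -36 + 4y = 0, at y = 9; min AVC = 183 - 36·9 + 2·9^2 = $21.
P = $63 exceeds min AVC = $21, so the firm stays open.
P = MC gives 120 - 72y + 6y^2 = 0, with roots 2 and 10. Take the larger (rising MC): y* = 10.
Check: AVC at y = 10 is $23 ≤ P, so revenue covers variable cost.
Profit = P·y − TC = 63·10 − 416 = $214.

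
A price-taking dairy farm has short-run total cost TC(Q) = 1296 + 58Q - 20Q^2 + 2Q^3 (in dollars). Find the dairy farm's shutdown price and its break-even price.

Shutdown price = $8; break-even price = $184

Shutdown price = min AVC. AVC = 58 - 20Q + 2Q^2, with vertex at Q = 5 and minimum $8.
ATC = 1296/Q + 58 - 20Q + 2Q^2. Setting dATC/dQ = −1296/Q^2 − 20 + 4Q = 0 gives Q = 9 (since 4·9^3 − 20·9^2 = 1296).
min ATC = 1296/9 + 58 − 20·9 + 2·9^2 = $184. That is the break-even price.
Between these two prices the firm operates at a loss; above $184 it earns a profit.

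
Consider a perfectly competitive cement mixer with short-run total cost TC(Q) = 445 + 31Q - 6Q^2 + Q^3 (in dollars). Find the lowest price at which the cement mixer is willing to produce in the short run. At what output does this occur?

$22 per unit, at Q = 3

The shutdown price is the minimum of AVC. VC = 31Q - 6Q^2 + Q^3, so AVC = 31 - 6Q + Q^2.
At the minimum of AVC, MC = AVC. MC = 31 - 12Q + 3Q^2; setting MC = AVC gives 2Q^2 - 6Q = 0, so Q = 3. min AVC = 22.
So the shutdown price is $22.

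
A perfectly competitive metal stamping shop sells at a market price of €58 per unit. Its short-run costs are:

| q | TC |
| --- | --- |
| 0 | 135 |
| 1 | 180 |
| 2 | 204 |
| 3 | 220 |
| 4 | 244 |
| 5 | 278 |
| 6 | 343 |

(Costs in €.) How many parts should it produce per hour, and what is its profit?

q = 5; profit = €12

Compute π = P·q − TC at each output: q=0: -135; q=1: -122; q=2: -88; q=3: -46; q=4: -12; q=5: 12; q=6: 5.
Profit is maximized at q = 5. AVC there is 143/5 = €28.60 ≤ P, so producing beats shutting down (which would give -€135).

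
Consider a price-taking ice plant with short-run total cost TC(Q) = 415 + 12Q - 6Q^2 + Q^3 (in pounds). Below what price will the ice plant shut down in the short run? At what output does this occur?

£3 per unit, at Q = 3

Short-run supply begins at min AVC. From VC = 12Q - 6Q^2 + Q^3, AVC = 12 - 6Q + Q^2.
dAVC/dQ = -6 + 2Q = 0 gives Q = 3. min AVC = 12 - 6·3 + 3^2 = 3.
So the shutdown price is £3.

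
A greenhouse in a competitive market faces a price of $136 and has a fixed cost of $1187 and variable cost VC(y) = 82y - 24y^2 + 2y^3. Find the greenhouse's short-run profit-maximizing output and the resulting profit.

Profit = -$215 at y = 9

AVC = 82 - 24y + 2y^2; min AVC = $10 at y = 6. Since P = $136 ≥ min AVC, the firm produces.
MC = 82 - 48y + 6y^2. Setting P = MC and taking the root on the rising branch gives y* = 9.
TR = 136·9 = 1224. TC = 1187 + 252 = 1439. Profit = 1224 − 1439 = -$215.
By producing, the firm covers all variable cost plus $972 of fixed cost; shutting down would lose the full $1187.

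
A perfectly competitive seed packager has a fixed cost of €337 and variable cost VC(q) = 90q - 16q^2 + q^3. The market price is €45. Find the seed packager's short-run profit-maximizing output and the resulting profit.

AVC = 90 - 16q + q^2 has its minimum €26 at q = 8; price €45 clears that bar, so the firm operates.
MC = 90 - 32q + 3q^2. Setting P = MC and taking the root on the rising branch gives q* = 9.
TR = 45·9 = 405. TC = 337 + 243 = 580. Profit = 405 − 580 = -€175.
By producing, the firm covers all variable cost plus €162 of fixed cost; shutting down would lose the full €337.

Profit = -€175 at q = 9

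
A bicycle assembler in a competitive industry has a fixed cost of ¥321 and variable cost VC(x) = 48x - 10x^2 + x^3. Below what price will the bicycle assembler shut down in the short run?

¥23 per unit

The firm shuts down when price falls below the minimum of average variable cost. AVC = VC/x = 48 - 10x + x^2.
dAVC/dx = -10 + 2x = 0 gives x = 5. min AVC = 48 - 10·5 + 5^2 = 23.
For P < ¥23 the firm produces nothing.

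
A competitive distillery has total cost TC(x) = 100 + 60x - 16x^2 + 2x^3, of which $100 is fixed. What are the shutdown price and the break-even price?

AVC = 60 - 16x + 2x^2; minimized at x = 4, giving min AVC = $28. That is the shutdown price.
ATC = 100/x + 60 - 16x + 2x^2. Setting dATC/dx = −100/x^2 − 16 + 4x = 0 gives x = 5 (since 4·5^3 − 16·5^2 = 100).
min ATC = 100/5 + 60 − 16·5 + 2·5^2 = $50. That is the break-even price.
For $28 ≤ P < $50 the firm produces at a loss; below $28 it shuts down.

Shutdown price = $28; break-even price = $50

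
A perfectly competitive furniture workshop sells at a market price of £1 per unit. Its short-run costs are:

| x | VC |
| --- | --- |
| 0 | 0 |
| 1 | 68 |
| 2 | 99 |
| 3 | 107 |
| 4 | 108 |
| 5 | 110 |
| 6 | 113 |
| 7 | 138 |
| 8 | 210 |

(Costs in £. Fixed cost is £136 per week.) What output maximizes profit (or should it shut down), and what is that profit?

x = 0 (shut down); profit = -£136

Tabulate TR − TC: x=0: -136; x=1: -203; x=2: -233; x=3: -240; x=4: -240; x=5: -241; x=6: -243; x=7: -267; x=8: -338.
Profit is highest at x = 0. Equivalently, the lowest AVC in the table is 113/6 ≈ £18.83 at x = 6, and P = £1 falls below it — price never covers variable cost, so the firm shuts down and loses only its fixed cost.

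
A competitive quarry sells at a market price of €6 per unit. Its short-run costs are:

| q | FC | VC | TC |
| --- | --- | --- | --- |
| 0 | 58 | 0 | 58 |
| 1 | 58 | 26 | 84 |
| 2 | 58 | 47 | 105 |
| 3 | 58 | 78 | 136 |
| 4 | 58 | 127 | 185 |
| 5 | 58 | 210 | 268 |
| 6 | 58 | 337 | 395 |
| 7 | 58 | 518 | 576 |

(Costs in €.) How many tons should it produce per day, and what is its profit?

Profit at each row (π = 6q − TC): q=0: -58; q=1: -78; q=2: -93; q=3: -118; q=4: -161; q=5: -238; q=6: -359; q=7: -534.
Profit is highest at q = 0. Equivalently, the lowest AVC in the table is 47/2 ≈ €23.50 at q = 2, and P = €6 falls below it — price never covers variable cost, so the firm shuts down and loses only its fixed cost.

q = 0 (shut down); profit = -€58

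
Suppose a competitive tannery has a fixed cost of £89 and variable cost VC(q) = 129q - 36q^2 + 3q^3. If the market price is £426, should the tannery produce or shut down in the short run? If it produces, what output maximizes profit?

From TC, MC = TC'(q) = 129 - 72q + 9q^2 and AVC = VC/q = 129 - 36q + 3q^2.
AVC is minimized where dAVC/dq = -36 + 6q = 0, at q = 6; min AVC = 129 - 36·6 + 3·6^2 = £21.
Because £426 ≥ £21, revenue can cover variable cost; the firm operates.
P = MC gives -297 - 72q + 9q^2 = 0, with roots -3 and 11. Take the larger (rising MC): q* = 11.
Check: AVC at q = 11 is £96 ≤ P, so revenue covers variable cost.
Profit = P·q − TC = 426·11 − 1145 = £3541.

Produce at q = 11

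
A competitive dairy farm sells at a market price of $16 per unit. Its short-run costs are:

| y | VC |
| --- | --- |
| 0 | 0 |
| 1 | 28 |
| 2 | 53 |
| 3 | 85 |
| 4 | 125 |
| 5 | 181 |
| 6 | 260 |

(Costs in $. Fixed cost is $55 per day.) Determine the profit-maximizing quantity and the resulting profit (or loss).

Tabulate TR − TC: y=0: -55; y=1: -67; y=2: -76; y=3: -92; y=4: -116; y=5: -156; y=6: -219.
Profit is highest at y = 0. Equivalently, the lowest AVC in the table is 53/2 ≈ $26.50 at y = 2, and P = $16 falls below it — price never covers variable cost, so the firm shuts down and loses only its fixed cost.

y = 0 (shut down); profit = -$55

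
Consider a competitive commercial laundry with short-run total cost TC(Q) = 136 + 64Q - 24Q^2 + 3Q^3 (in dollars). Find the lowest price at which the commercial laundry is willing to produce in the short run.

$16 per unit

The firm shuts down when price falls below the minimum of average variable cost. AVC = VC/Q = 64 - 24Q + 3Q^2.
At the minimum of AVC, MC = AVC. MC = 64 - 48Q + 9Q^2; setting MC = AVC gives 6Q^2 - 24Q = 0, so Q = 4. min AVC = 16.
So the shutdown price is $16.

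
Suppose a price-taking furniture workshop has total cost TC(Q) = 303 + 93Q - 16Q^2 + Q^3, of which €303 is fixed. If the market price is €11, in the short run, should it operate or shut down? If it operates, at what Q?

Shut down

Strip out fixed cost: VC = 93Q - 16Q^2 + Q^3. Then AVC = 93 - 16Q + Q^2 and MC = 93 - 32Q + 3Q^2.
The AVC parabola has its vertex at Q = 16/2 = 8, where AVC = 93 - 16·8 + 8^2 = €29.
P = €11 lies below min AVC = €29; no output level covers variable cost.
Shutting down limits the loss to fixed cost, €303.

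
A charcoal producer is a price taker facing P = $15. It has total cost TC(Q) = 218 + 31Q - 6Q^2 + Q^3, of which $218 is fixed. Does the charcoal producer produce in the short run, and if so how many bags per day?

From TC, MC = TC'(Q) = 31 - 12Q + 3Q^2 and AVC = VC/Q = 31 - 6Q + Q^2.
AVC is minimized where dAVC/dQ = -6 + 2Q = 0, at Q = 3; min AVC = 31 - 6·3 + 3^2 = $22.
P = $15 lies below min AVC = $22; no output level covers variable cost.
Shutting down limits the loss to fixed cost, $218.

Shut down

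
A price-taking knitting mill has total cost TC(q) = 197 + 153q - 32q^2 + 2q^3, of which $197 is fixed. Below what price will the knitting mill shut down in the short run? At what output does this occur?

The firm shuts down when price falls below the minimum of average variable cost. AVC = VC/q = 153 - 32q + 2q^2.
dAVC/dq = -32 + 4q = 0 gives q = 8. min AVC = 153 - 32·8 + 2·8^2 = 25.
So the shutdown price is $25.

$25 per unit, at q = 8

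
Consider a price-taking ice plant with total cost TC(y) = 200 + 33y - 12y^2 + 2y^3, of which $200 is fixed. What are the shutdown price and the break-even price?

AVC = 33 - 12y + 2y^2; minimized at y = 3, giving min AVC = $15. That is the shutdown price.
ATC = 200/y + 33 - 12y + 2y^2. Setting dATC/dy = −200/y^2 − 12 + 4y = 0 gives y = 5 (since 4·5^3 − 12·5^2 = 200).
min ATC = 200/5 + 33 − 12·5 + 2·5^2 = $63. That is the break-even price.
For $15 ≤ P < $63 the firm produces at a loss; below $15 it shuts down.

Shutdown price = $15; break-even price = $63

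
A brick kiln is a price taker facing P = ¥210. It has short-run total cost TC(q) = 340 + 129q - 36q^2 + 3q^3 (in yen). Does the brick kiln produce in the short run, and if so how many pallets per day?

Produce at q = 9

From TC, MC = TC'(q) = 129 - 72q + 9q^2 and AVC = VC/q = 129 - 36q + 3q^2.
AVC is minimized where dAVC/dq = -36 + 6q = 0, at q = 6; min AVC = 129 - 36·6 + 3·6^2 = ¥21.
Since P = ¥210 ≥ min AVC = ¥21, price covers variable cost and the firm should produce.
Solving P = MC: -81 - 72q + 9q^2 = 0 ⇒ q = -1 or 9. On the upward-sloping branch, q* = 9.
Check: AVC at q = 9 is ¥48 ≤ P, so revenue covers variable cost.
Profit = P·q − TC = 210·9 − 772 = ¥1118.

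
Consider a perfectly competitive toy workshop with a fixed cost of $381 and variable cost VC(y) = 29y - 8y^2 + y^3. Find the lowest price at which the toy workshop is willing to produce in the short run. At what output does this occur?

Short-run supply begins at min AVC. From VC = 29y - 8y^2 + y^3, AVC = 29 - 8y + y^2.
dAVC/dy = -8 + 2y = 0 gives y = 4. min AVC = 29 - 8·4 + 4^2 = 13.
The firm shuts down for any P below $13.

$13 per unit, at y = 4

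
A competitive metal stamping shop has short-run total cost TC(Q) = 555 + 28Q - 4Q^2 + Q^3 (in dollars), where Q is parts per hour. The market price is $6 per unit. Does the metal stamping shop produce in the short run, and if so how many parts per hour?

Shut down

Strip out fixed cost: VC = 28Q - 4Q^2 + Q^3. Then AVC = 28 - 4Q + Q^2 and MC = 28 - 8Q + 3Q^2.
AVC is minimized where dAVC/dQ = -4 + 2Q = 0, at Q = 2; min AVC = 28 - 4·2 + 2^2 = $24.
Since P = $6 < min AVC = $24, price fails to cover variable cost at any output.
The firm minimizes its loss by shutting down and losing only its fixed cost of $555.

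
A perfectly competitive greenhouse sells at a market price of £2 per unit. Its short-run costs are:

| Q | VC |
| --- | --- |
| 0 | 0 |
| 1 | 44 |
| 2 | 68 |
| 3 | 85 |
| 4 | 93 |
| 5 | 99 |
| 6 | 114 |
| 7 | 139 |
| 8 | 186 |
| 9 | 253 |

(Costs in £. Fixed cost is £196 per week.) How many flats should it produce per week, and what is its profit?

Compute π = P·Q − TC at each output: Q=0: -196; Q=1: -238; Q=2: -260; Q=3: -275; Q=4: -281; Q=5: -285; Q=6: -298; Q=7: -321; Q=8: -366; Q=9: -431.
Profit is highest at Q = 0. Equivalently, the lowest AVC in the table is 114/6 ≈ £19 at Q = 6, and P = £2 falls below it — price never covers variable cost, so the firm shuts down and loses only its fixed cost.

Q = 0 (shut down); profit = -£196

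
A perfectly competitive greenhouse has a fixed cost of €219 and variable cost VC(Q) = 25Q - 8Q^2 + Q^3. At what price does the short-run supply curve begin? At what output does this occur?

€9 per unit, at Q = 4

The firm shuts down when price falls below the minimum of average variable cost. AVC = VC/Q = 25 - 8Q + Q^2.
dAVC/dQ = -8 + 2Q = 0 gives Q = 4. min AVC = 25 - 8·4 + 4^2 = 9.
So the shutdown price is €9.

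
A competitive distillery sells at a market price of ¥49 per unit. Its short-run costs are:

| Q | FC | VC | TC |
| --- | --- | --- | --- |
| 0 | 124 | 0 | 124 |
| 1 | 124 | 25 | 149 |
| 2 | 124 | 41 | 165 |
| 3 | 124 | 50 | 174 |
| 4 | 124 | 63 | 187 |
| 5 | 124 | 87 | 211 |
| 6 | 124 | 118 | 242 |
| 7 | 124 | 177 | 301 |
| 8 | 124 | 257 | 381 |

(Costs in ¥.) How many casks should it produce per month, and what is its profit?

Compute π = P·Q − TC at each output: Q=0: -124; Q=1: -100; Q=2: -67; Q=3: -27; Q=4: 9; Q=5: 34; Q=6: 52; Q=7: 42; Q=8: 11.
Profit is maximized at Q = 6. AVC there is 118/6 = ¥19.67 ≤ P, so producing beats shutting down (which would give -¥124).

Q = 6; profit = ¥52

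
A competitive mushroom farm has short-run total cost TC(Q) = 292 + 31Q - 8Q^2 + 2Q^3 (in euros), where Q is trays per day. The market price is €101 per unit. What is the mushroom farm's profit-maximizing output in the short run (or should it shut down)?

Strip out fixed cost: VC = 31Q - 8Q^2 + 2Q^3. Then AVC = 31 - 8Q + 2Q^2 and MC = 31 - 16Q + 6Q^2.
AVC hits its minimum where MC = AVC, at Q = 2, giving min AVC = 31 - 8·2 + 2·2^2 = €23.
Since P = €101 ≥ min AVC = €23, price covers variable cost and the firm should produce.
Set P = MC: 101 = 31 - 16Q + 6Q^2 → -70 - 16Q + 6Q^2 = 0. The roots are Q = -7/3 and Q = 5; the profit-maximizing output is on the rising part of MC, so Q* = 5.
Check: AVC at Q = 5 is €41 ≤ P, so revenue covers variable cost.
Profit = P·Q − TC = 101·5 − 497 = €8.

Produce at Q = 5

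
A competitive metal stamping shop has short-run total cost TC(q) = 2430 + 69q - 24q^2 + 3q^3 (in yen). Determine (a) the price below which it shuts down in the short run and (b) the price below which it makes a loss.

Shutdown price = ¥21; break-even price = ¥366

AVC = 69 - 24q + 3q^2; minimized at q = 4, giving min AVC = ¥21. That is the shutdown price.
ATC = 2430/q + 69 - 24q + 3q^2. Setting dATC/dq = −2430/q^2 − 24 + 6q = 0 gives q = 9 (since 6·9^3 − 24·9^2 = 2430).
min ATC = 2430/9 + 69 − 24·9 + 3·9^2 = ¥366. That is the break-even price.
For ¥21 ≤ P < ¥366 the firm produces at a loss; below ¥21 it shuts down.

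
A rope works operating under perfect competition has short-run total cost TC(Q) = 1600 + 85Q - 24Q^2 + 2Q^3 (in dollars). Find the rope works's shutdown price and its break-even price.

AVC = 85 - 24Q + 2Q^2; minimized at Q = 6, giving min AVC = $13. That is the shutdown price.
ATC = 1600/Q + 85 - 24Q + 2Q^2. Setting dATC/dQ = −1600/Q^2 − 24 + 4Q = 0 gives Q = 10 (since 4·10^3 − 24·10^2 = 1600).
min ATC = 1600/10 + 85 − 24·10 + 2·10^2 = $205. That is the break-even price.
For $13 ≤ P < $205 the firm produces at a loss; below $13 it shuts down.

Shutdown price = $13; break-even price = $205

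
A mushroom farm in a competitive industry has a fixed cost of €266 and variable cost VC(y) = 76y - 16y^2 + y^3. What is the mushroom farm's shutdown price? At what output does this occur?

€12 per unit, at y = 8

Short-run supply begins at min AVC. From VC = 76y - 16y^2 + y^3, AVC = 76 - 16y + y^2.
At the minimum of AVC, MC = AVC. MC = 76 - 32y + 3y^2; setting MC = AVC gives 2y^2 - 16y = 0, so y = 8. min AVC = 12.
So the shutdown price is €12.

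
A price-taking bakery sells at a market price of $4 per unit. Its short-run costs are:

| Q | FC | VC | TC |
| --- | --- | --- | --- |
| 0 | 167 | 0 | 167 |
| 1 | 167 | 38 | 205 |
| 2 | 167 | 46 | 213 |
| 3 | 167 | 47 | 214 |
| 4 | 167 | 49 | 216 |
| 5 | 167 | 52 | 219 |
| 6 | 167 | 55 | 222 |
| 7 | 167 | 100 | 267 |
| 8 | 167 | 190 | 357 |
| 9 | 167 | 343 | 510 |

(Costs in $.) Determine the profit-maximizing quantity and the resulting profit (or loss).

Profit at each row (π = 4Q − TC): Q=0: -167; Q=1: -201; Q=2: -205; Q=3: -202; Q=4: -200; Q=5: -199; Q=6: -198; Q=7: -239; Q=8: -325; Q=9: -474.
Profit is highest at Q = 0. Equivalently, the lowest AVC in the table is 55/6 ≈ $9.17 at Q = 6, and P = $4 falls below it — price never covers variable cost, so the firm shuts down and loses only its fixed cost.

Q = 0 (shut down); profit = -$167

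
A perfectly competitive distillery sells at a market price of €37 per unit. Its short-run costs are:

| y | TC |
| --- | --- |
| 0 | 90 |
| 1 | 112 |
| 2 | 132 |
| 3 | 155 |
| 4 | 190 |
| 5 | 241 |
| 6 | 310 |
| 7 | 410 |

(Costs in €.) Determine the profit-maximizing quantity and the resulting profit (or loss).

y = 4; profit = -€42

Profit at each row (π = 37y − TC): y=0: -90; y=1: -75; y=2: -58; y=3: -44; y=4: -42; y=5: -56; y=6: -88; y=7: -151.
Profit is maximized at y = 4. AVC there is 100/4 = €25 ≤ P, so producing beats shutting down (which would give -€90).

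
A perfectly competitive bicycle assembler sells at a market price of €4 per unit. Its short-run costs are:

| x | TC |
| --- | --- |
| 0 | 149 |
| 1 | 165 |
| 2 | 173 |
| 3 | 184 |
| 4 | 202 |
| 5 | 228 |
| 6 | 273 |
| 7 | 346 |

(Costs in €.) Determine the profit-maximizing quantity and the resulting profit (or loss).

x = 0 (shut down); profit = -€149

Tabulate TR − TC: x=0: -149; x=1: -161; x=2: -165; x=3: -172; x=4: -186; x=5: -208; x=6: -249; x=7: -318.
Profit is highest at x = 0. Equivalently, the lowest AVC in the table is 35/3 ≈ €11.67 at x = 3, and P = €4 falls below it — price never covers variable cost, so the firm shuts down and loses only its fixed cost.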